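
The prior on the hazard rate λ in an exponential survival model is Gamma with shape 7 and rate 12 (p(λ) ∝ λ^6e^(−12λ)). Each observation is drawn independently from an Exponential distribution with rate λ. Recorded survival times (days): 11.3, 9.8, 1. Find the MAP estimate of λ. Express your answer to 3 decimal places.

λ̂_MAP = 0.264

The Exponential(rate=λ) likelihood is ∝ λ^n e^(−λΣtᵢ). Here n = 3 and Σtᵢ = 11.3 + 9.8 + 1 = 22.1.
Posterior ∝ λ^6e^(−12λ) · λ^3e^(−22.1λ) = λ^9e^(−34.1λ), i.e. Gamma(10, 34.1).
Mode = (a−1)/b = 9/34.1 ≈ 0.264.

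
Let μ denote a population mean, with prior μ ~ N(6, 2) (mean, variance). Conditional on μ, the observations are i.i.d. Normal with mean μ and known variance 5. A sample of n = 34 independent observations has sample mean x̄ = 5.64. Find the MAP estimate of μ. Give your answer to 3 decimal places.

n = 34, x̄ = 5.64.
For a Normal prior and Normal likelihood with known variance, the posterior is Normal; its mode equals its mean, the precision-weighted average.
Prior precision 1/σ₀² = 1/2 = 0.5; data precision n/σ² = 34/5 = 6.8.
μ̂ = (0.5·6 + 6.8·5.64) / (0.5 + 6.8) = 41.352/7.3 = 10338/1825 ≈ 5.665.

μ̂_MAP = 5.665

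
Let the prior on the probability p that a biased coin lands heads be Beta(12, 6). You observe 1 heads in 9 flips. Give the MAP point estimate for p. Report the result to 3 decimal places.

p̂_MAP = 0.480

Prior: Beta(12, 6).
Data: 1 success in 9 trials. The binomial likelihood contributes p(1−p)^8, so the posterior is Beta(12+1, 6+8) = Beta(13, 14).
For Beta(a, b) with a, b > 1 the mode is (a−1)/(a+b−2) = 12/25 ≈ 0.480.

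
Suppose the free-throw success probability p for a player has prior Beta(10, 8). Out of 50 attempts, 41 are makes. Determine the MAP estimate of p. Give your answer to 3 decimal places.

Prior: Beta(10, 8).
Data: 41 successes in 50 trials. The binomial likelihood contributes p^41(1−p)^9, so the posterior is Beta(10+41, 8+9) = Beta(51, 17).
For Beta(a, b) with a, b > 1 the mode is (a−1)/(a+b−2) = 50/66 ≈ 0.758.

p̂_MAP = 0.758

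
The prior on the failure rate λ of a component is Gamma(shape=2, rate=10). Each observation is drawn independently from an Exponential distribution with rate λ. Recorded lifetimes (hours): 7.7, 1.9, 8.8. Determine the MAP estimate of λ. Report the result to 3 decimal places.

The Exponential(rate=λ) likelihood is ∝ λ^n e^(−λΣtᵢ). Here n = 3 and Σtᵢ = 7.7 + 1.9 + 8.8 = 18.4.
Posterior ∝ λe^(−10λ) · λ^3e^(−18.4λ) = λ^4e^(−28.4λ), i.e. Gamma(5, 28.4).
Mode = (a−1)/b = 4/28.4 ≈ 0.141.

λ̂_MAP = 0.141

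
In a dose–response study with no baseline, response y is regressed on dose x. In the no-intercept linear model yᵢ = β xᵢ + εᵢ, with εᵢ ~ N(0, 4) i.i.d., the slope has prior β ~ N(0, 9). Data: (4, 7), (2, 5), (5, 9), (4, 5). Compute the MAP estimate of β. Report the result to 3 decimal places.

β̂_MAP = 1.676

log p(β | y) = −Σ(yᵢ − βxᵢ)²/(2·4) − β²/(2·9) + const.
Setting the derivative to zero: Σxᵢ(yᵢ − βxᵢ)/4 − β/9 = 0, so β = Σxᵢyᵢ / (Σxᵢ² + σ²/τ²).
Σxᵢyᵢ = 4·7 + 2·5 + 5·9 + 4·5 = 103; Σxᵢ² = 61; σ²/τ² = 4/9.
β̂_MAP = 103 / (61 + 4/9) = 103/(553/9) = 927/553 ≈ 1.676.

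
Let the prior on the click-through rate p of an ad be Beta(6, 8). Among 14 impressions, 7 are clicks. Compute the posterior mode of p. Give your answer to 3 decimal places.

Prior: Beta(6, 8).
Data: 7 successes in 14 trials. The binomial likelihood contributes p^7(1−p)^7, so the posterior is Beta(6+7, 8+7) = Beta(13, 15).
For Beta(a, b) with a, b > 1 the mode is (a−1)/(a+b−2) = 12/26 ≈ 0.462.

p̂_MAP = 0.462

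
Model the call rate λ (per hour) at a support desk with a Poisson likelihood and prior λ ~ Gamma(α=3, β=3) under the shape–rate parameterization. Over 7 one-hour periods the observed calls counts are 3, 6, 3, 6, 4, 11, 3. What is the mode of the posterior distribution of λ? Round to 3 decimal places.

Σxᵢ = 3+6+3+6+4+11+3 = 36, with n = 7.
Posterior ∝ λ^2e^(−3λ) · λ^36e^(−7λ) = λ^38e^(−10λ), i.e. Gamma(shape=39, rate=10).
The mode of a Gamma(a, b) with a ≥ 1 (shape–rate) is (a−1)/b = 38/10 ≈ 3.800.

λ̂_MAP = 3.800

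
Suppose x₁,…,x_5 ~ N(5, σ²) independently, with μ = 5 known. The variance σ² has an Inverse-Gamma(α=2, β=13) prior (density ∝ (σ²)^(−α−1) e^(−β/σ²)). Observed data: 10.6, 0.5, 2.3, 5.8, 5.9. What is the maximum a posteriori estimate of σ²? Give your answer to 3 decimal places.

σ̂²_MAP = 7.850

Sum of squared deviations about the known mean: SS = (10.6−5)² + (0.5−5)² + (2.3−5)² + (5.8−5)² + (5.9−5)² = 60.35.
The Normal likelihood contributes (σ²)^(−n/2) exp(−SS/(2σ²)), so the posterior is Inverse-Gamma(α + n/2, β + SS/2) = Inverse-Gamma(4.5, 43.175).
The mode of Inverse-Gamma(a, b) is b/(a+1) = 43.175/5.5 ≈ 7.850.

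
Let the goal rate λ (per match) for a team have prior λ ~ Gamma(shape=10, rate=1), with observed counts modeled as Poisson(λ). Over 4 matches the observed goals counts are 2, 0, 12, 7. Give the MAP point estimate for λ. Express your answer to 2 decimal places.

Σxᵢ = 2+0+12+7 = 21, with n = 4.
Posterior ∝ λ^9e^(−1λ) · λ^21e^(−4λ) = λ^30e^(−5λ), i.e. Gamma(shape=31, rate=5).
The mode of a Gamma(a, b) with a ≥ 1 (shape–rate) is (a−1)/b = 30/5 ≈ 6.00.

λ̂_MAP = 6.00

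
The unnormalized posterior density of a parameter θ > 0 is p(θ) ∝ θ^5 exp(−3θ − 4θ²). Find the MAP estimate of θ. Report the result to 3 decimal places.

θ̂_MAP = 0.625

ℓ'(θ) = 5/θ − 3 − 8θ. Setting this to zero and multiplying by θ: 8θ² + 3θ − 5 = 0.
θ = (−3 + √(3² + 4·8·5)) / (2·8) = (−3 + √169) / 16 = (−3 + 13)/16 = 5/8.
ℓ''(θ) = −5/θ² − 8 < 0, confirming a maximum.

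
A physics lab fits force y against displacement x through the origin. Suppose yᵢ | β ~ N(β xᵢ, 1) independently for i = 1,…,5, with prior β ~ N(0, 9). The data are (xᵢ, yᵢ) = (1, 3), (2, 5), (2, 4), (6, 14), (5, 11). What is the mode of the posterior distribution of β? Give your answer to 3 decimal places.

β̂_MAP = 2.282

log p(β | y) = −Σ(yᵢ − βxᵢ)²/(2·1) − β²/(2·9) + const.
Setting the derivative to zero: Σxᵢ(yᵢ − βxᵢ)/1 − β/9 = 0, so β = Σxᵢyᵢ / (Σxᵢ² + σ²/τ²).
Σxᵢyᵢ = 1·3 + 2·5 + 2·4 + 6·14 + 5·11 = 160; Σxᵢ² = 70; σ²/τ² = 1/9.
β̂_MAP = 160 / (70 + 1/9) = 160/(631/9) = 1440/631 ≈ 2.282.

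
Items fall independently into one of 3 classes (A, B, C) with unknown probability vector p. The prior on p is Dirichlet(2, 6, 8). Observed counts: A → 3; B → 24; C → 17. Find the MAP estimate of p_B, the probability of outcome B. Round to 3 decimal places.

The posterior is Dirichlet(αᵢ + nᵢ) = Dirichlet(5, 30, 25).
For a Dirichlet(a₁,…,a_K) with all aᵢ > 1, the mode has j-th component (aⱼ − 1)/(Σaᵢ − K).
Here Σaᵢ = 60 and K = 3, so p_B = (30 − 1)/(60 − 3) = 29/57 ≈ 0.509.

MAP estimate of p_B = 0.509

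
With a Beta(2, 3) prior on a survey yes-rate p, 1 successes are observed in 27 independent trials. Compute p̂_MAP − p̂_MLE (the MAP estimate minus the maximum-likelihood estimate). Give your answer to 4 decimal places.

Posterior is Beta(3, 29); MAP = (3−1)/(32−2) = 2/30 ≈ 0.06667.
MLE ignores the prior: p̂_MLE = k/n = 1/27 ≈ 0.03704.
Difference = 2/30 − 1/27 = 4/135 ≈ 0.0296.

MAP − MLE = 0.0296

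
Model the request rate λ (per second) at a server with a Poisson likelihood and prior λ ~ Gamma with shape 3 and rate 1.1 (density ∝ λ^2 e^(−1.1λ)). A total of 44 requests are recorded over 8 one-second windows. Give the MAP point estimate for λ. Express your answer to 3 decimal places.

λ̂_MAP = 5.055

Σxᵢ = 44, n = 8.
Posterior ∝ λ^2e^(−1.1λ) · λ^44e^(−8λ) = λ^46e^(−9.1λ), i.e. Gamma(shape=47, rate=9.1).
The mode of a Gamma(a, b) with a ≥ 1 (shape–rate) is (a−1)/b = 46/9.1 ≈ 5.055.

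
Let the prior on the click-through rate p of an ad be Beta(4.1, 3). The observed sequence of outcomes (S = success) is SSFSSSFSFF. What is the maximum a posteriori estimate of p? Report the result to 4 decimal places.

Prior: Beta(4.1, 3).
Data: 6 successes in 10 trials (from the sequence). The binomial likelihood contributes p^6(1−p)^4, so the posterior is Beta(4.1+6, 3+4) = Beta(10.1, 7).
For Beta(a, b) with a, b > 1 the mode is (a−1)/(a+b−2) = 9.1/15.1 ≈ 0.6026.

p̂_MAP = 0.6026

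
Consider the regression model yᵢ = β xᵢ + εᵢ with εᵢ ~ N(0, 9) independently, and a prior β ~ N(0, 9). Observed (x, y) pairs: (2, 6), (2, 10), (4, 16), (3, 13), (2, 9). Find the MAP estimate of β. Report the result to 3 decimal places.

log p(β | y) = −Σ(yᵢ − βxᵢ)²/(2·9) − β²/(2·9) + const.
Setting the derivative to zero: Σxᵢ(yᵢ − βxᵢ)/9 − β/9 = 0, so β = Σxᵢyᵢ / (Σxᵢ² + σ²/τ²).
Σxᵢyᵢ = 2·6 + 2·10 + 4·16 + 3·13 + 2·9 = 153; Σxᵢ² = 37; σ²/τ² = 1.
β̂_MAP = 153 / (37 + 1) = 153/38 ≈ 4.026.

β̂_MAP = 4.026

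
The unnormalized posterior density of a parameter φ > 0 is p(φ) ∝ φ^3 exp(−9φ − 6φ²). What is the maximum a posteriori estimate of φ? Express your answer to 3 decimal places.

φ̂_MAP = 0.250

ℓ'(φ) = 3/φ − 9 − 12φ. Setting this to zero and multiplying by φ: 12φ² + 9φ − 3 = 0.
φ = (−9 + √(9² + 4·12·3)) / (2·12) = (−9 + √225) / 24 = (−9 + 15)/24 = 1/4.
ℓ''(φ) = −3/φ² − 12 < 0, confirming a maximum.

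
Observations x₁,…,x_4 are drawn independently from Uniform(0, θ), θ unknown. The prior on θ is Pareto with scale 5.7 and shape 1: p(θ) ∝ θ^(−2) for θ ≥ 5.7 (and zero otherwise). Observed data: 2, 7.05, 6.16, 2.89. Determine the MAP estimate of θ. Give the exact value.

θ̂_MAP = 7.05

The Uniform(0, θ) likelihood is θ^(−n) for θ ≥ max(xᵢ), zero otherwise. Here max(xᵢ) = 7.05.
Posterior ∝ θ^(−2) · θ^(−4) = θ^(−6) on θ ≥ max(5.7, 7.05) = 7.05.
This density is strictly decreasing in θ, so the posterior mode lies at the lower boundary of the support.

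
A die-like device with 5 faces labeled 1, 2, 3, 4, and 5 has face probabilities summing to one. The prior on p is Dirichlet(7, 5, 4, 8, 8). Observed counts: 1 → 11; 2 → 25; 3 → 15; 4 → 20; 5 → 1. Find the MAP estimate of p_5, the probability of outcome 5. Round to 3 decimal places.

The posterior is Dirichlet(αᵢ + nᵢ) = Dirichlet(18, 30, 19, 28, 9).
For a Dirichlet(a₁,…,a_K) with all aᵢ > 1, the mode has j-th component (aⱼ − 1)/(Σaᵢ − K).
Here Σaᵢ = 104 and K = 5, so p_5 = (9 − 1)/(104 − 5) = 8/99 ≈ 0.081.

MAP estimate: 0.081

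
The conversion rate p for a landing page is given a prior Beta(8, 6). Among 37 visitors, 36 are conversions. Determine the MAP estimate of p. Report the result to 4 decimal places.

Prior: Beta(8, 6).
Data: 36 successes in 37 trials. The binomial likelihood contributes p^36(1−p)^1, so the posterior is Beta(8+36, 6+1) = Beta(44, 7).
For Beta(a, b) with a, b > 1 the mode is (a−1)/(a+b−2) = 43/49 ≈ 0.8776.

p̂_MAP = 0.8776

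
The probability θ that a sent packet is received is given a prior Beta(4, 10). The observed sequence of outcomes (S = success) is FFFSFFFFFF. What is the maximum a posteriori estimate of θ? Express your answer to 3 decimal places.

Prior: Beta(4, 10).
Data: 1 success in 10 trials (from the sequence). The binomial likelihood contributes θ(1−θ)^9, so the posterior is Beta(4+1, 10+9) = Beta(5, 19).
For Beta(a, b) with a, b > 1 the mode is (a−1)/(a+b−2) = 4/22 ≈ 0.182.

θ̂_MAP = 0.182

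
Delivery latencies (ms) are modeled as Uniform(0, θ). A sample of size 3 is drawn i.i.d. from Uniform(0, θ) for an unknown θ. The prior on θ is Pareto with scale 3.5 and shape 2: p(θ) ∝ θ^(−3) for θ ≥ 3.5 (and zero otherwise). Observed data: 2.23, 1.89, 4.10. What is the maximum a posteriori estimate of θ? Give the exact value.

The Uniform(0, θ) likelihood is θ^(−n) for θ ≥ max(xᵢ), zero otherwise. Here max(xᵢ) = 4.10.
Posterior ∝ θ^(−3) · θ^(−3) = θ^(−6) on θ ≥ max(3.5, 4.10) = 4.10.
This density is strictly decreasing in θ, so the posterior mode lies at the lower boundary of the support.

θ̂_MAP = 4.10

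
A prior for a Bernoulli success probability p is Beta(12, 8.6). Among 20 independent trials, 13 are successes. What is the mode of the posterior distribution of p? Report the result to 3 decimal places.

p̂_MAP = 0.622

Prior: Beta(12, 8.6).
Data: 13 successes in 20 trials. The binomial likelihood contributes p^13(1−p)^7, so the posterior is Beta(12+13, 8.6+7) = Beta(25, 15.6).
For Beta(a, b) with a, b > 1 the mode is (a−1)/(a+b−2) = 24/38.6 ≈ 0.622.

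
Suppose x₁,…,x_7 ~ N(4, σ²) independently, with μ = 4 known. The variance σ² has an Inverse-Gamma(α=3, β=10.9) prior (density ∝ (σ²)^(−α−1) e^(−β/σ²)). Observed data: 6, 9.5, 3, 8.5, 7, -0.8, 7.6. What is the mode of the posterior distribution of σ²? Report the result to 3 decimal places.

σ̂²_MAP = 8.153

Sum of squared deviations about the known mean: SS = (6−4)² + (9.5−4)² + (3−4)² + (8.5−4)² + (7−4)² + (-0.8−4)² + (7.6−4)² = 100.5.
The Normal likelihood contributes (σ²)^(−n/2) exp(−SS/(2σ²)), so the posterior is Inverse-Gamma(α + n/2, β + SS/2) = Inverse-Gamma(6.5, 61.15).
The mode of Inverse-Gamma(a, b) is b/(a+1) = 61.15/7.5 ≈ 8.153.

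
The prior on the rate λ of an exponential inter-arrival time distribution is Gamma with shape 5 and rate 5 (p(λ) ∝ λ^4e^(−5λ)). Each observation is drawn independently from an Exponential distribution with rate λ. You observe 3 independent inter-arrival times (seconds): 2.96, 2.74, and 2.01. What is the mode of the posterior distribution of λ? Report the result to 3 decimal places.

The Exponential(rate=λ) likelihood is ∝ λ^n e^(−λΣtᵢ). Here n = 3 and Σtᵢ = 2.96 + 2.74 + 2.01 = 7.71.
Posterior ∝ λ^4e^(−5λ) · λ^3e^(−7.71λ) = λ^7e^(−12.71λ), i.e. Gamma(8, 12.71).
Mode = (a−1)/b = 7/12.71 ≈ 0.551.

λ̂_MAP = 0.551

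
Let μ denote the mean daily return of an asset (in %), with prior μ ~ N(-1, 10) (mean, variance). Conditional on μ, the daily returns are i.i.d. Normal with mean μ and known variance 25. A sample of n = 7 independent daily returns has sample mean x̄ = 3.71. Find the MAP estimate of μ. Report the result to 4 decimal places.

n = 7, x̄ = 3.71.
For a Normal prior and Normal likelihood with known variance, the posterior is Normal; its mode equals its mean, the precision-weighted average.
Prior precision 1/σ₀² = 1/10 = 0.1; data precision n/σ² = 7/25 = 0.28.
μ̂ = (0.1·(-1) + 0.28·3.71) / (0.1 + 0.28) = 0.9388/0.38 = 2347/950 ≈ 2.4705.

μ̂_MAP = 2.4705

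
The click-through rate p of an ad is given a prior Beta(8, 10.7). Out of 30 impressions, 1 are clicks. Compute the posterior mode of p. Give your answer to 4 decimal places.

p̂_MAP = 0.1713

Prior: Beta(8, 10.7).
Data: 1 success in 30 trials. The binomial likelihood contributes p(1−p)^29, so the posterior is Beta(8+1, 10.7+29) = Beta(9, 39.7).
For Beta(a, b) with a, b > 1 the mode is (a−1)/(a+b−2) = 8/46.7 ≈ 0.1713.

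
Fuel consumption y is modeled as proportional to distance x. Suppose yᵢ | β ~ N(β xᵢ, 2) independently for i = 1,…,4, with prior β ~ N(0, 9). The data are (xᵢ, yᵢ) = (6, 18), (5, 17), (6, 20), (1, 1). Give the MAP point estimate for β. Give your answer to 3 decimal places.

β̂_MAP = 3.197

log p(β | y) = −Σ(yᵢ − βxᵢ)²/(2·2) − β²/(2·9) + const.
Setting the derivative to zero: Σxᵢ(yᵢ − βxᵢ)/2 − β/9 = 0, so β = Σxᵢyᵢ / (Σxᵢ² + σ²/τ²).
Σxᵢyᵢ = 6·18 + 5·17 + 6·20 + 1·1 = 314; Σxᵢ² = 98; σ²/τ² = 2/9.
β̂_MAP = 314 / (98 + 2/9) = 314/(884/9) = 1413/442 ≈ 3.197.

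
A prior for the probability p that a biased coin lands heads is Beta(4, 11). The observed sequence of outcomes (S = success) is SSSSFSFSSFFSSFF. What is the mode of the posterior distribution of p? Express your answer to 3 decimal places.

p̂_MAP = 0.429

Prior: Beta(4, 11).
Data: 9 successes in 15 trials (from the sequence). The binomial likelihood contributes p^9(1−p)^6, so the posterior is Beta(4+9, 11+6) = Beta(13, 17).
For Beta(a, b) with a, b > 1 the mode is (a−1)/(a+b−2) = 12/28 ≈ 0.429.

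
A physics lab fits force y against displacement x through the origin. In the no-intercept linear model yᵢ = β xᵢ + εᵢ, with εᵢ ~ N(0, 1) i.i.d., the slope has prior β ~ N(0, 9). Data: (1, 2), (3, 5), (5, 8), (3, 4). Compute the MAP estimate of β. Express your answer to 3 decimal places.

log p(β | y) = −Σ(yᵢ − βxᵢ)²/(2·1) − β²/(2·9) + const.
Setting the derivative to zero: Σxᵢ(yᵢ − βxᵢ)/1 − β/9 = 0, so β = Σxᵢyᵢ / (Σxᵢ² + σ²/τ²).
Σxᵢyᵢ = 1·2 + 3·5 + 5·8 + 3·4 = 69; Σxᵢ² = 44; σ²/τ² = 1/9.
β̂_MAP = 69 / (44 + 1/9) = 69/(397/9) = 621/397 ≈ 1.564.

β̂_MAP = 1.564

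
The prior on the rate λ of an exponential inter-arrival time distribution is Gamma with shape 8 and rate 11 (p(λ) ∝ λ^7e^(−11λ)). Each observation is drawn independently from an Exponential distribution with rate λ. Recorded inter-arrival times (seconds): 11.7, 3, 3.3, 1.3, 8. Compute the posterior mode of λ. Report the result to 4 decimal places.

λ̂_MAP = 0.3133

The Exponential(rate=λ) likelihood is ∝ λ^n e^(−λΣtᵢ). Here n = 5 and Σtᵢ = 11.7 + 3 + 3.3 + 1.3 + 8 = 27.3.
Posterior ∝ λ^7e^(−11λ) · λ^5e^(−27.3λ) = λ^12e^(−38.3λ), i.e. Gamma(13, 38.3).
Mode = (a−1)/b = 12/38.3 ≈ 0.3133.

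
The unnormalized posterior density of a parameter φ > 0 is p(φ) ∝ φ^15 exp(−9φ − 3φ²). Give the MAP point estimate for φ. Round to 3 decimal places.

φ̂_MAP = 1.000

ℓ'(φ) = 15/φ − 9 − 6φ. Setting this to zero and multiplying by φ: 6φ² + 9φ − 15 = 0.
φ = (−9 + √(9² + 4·6·15)) / (2·6) = (−9 + √441) / 12 = (−9 + 21)/12 = 1.
ℓ''(φ) = −15/φ² − 6 < 0, confirming a maximum.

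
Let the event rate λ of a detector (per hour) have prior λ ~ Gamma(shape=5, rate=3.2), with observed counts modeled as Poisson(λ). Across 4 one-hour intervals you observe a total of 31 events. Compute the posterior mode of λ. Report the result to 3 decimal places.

λ̂_MAP = 4.861

Σxᵢ = 31, n = 4.
Posterior ∝ λ^4e^(−3.2λ) · λ^31e^(−4λ) = λ^35e^(−7.2λ), i.e. Gamma(shape=36, rate=7.2).
The mode of a Gamma(a, b) with a ≥ 1 (shape–rate) is (a−1)/b = 35/7.2 ≈ 4.861.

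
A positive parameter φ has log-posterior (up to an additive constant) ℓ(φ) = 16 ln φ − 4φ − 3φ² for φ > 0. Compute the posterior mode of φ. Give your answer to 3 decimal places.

ℓ'(φ) = 16/φ − 4 − 6φ. Setting this to zero and multiplying by φ: 6φ² + 4φ − 16 = 0.
φ = (−4 + √(4² + 4·6·16)) / (2·6) = (−4 + √400) / 12 = (−4 + 20)/12 = 4/3.
ℓ''(φ) = −16/φ² − 6 < 0, confirming a maximum.

φ̂_MAP = 1.333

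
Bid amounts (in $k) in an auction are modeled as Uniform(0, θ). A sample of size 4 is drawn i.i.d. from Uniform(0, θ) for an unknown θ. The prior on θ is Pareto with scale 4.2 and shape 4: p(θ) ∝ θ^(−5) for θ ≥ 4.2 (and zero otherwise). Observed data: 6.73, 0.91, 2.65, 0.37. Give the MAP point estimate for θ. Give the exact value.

The Uniform(0, θ) likelihood is θ^(−n) for θ ≥ max(xᵢ), zero otherwise. Here max(xᵢ) = 6.73.
Posterior ∝ θ^(−5) · θ^(−4) = θ^(−9) on θ ≥ max(4.2, 6.73) = 6.73.
This density is strictly decreasing in θ, so the posterior mode lies at the lower boundary of the support.

θ̂_MAP = 6.73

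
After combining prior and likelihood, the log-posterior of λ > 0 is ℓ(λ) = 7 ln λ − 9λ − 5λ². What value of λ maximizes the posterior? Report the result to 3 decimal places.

λ̂_MAP = 0.500

ℓ'(λ) = 7/λ − 9 − 10λ. Setting this to zero and multiplying by λ: 10λ² + 9λ − 7 = 0.
λ = (−9 + √(9² + 4·10·7)) / (2·10) = (−9 + √361) / 20 = (−9 + 19)/20 = 1/2.
ℓ''(λ) = −7/λ² − 10 < 0, confirming a maximum.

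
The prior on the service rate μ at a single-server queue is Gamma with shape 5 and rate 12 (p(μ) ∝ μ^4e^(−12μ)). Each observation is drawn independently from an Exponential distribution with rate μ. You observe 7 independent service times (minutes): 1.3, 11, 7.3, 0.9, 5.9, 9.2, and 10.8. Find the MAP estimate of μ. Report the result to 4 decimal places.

μ̂_MAP = 0.1884

The Exponential(rate=μ) likelihood is ∝ μ^n e^(−μΣtᵢ). Here n = 7 and Σtᵢ = 1.3 + 11 + 7.3 + 0.9 + 5.9 + 9.2 + 10.8 = 46.4.
Posterior ∝ μ^4e^(−12μ) · μ^7e^(−46.4μ) = μ^11e^(−58.4μ), i.e. Gamma(12, 58.4).
Mode = (a−1)/b = 11/58.4 ≈ 0.1884.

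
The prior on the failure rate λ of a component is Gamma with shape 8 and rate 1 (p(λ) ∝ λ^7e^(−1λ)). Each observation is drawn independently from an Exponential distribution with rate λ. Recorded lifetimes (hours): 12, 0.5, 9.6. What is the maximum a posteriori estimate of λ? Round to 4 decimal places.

λ̂_MAP = 0.4329

The Exponential(rate=λ) likelihood is ∝ λ^n e^(−λΣtᵢ). Here n = 3 and Σtᵢ = 12 + 0.5 + 9.6 = 22.1.
Posterior ∝ λ^7e^(−1λ) · λ^3e^(−22.1λ) = λ^10e^(−23.1λ), i.e. Gamma(11, 23.1).
Mode = (a−1)/b = 10/23.1 ≈ 0.4329.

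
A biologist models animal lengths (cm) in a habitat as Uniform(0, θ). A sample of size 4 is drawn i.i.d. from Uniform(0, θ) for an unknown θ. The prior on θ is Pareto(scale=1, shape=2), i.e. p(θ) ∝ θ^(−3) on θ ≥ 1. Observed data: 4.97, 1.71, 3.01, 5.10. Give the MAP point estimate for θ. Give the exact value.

The Uniform(0, θ) likelihood is θ^(−n) for θ ≥ max(xᵢ), zero otherwise. Here max(xᵢ) = 5.10.
Posterior ∝ θ^(−3) · θ^(−4) = θ^(−7) on θ ≥ max(1, 5.10) = 5.10.
This density is strictly decreasing in θ, so the posterior mode lies at the lower boundary of the support.

θ̂_MAP = 5.10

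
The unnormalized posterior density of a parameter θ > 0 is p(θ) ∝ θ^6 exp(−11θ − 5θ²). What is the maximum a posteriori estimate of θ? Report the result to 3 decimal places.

θ̂_MAP = 0.400

ℓ'(θ) = 6/θ − 11 − 10θ. Setting this to zero and multiplying by θ: 10θ² + 11θ − 6 = 0.
θ = (−11 + √(11² + 4·10·6)) / (2·10) = (−11 + √361) / 20 = (−11 + 19)/20 = 2/5.
ℓ''(θ) = −6/θ² − 10 < 0, confirming a maximum.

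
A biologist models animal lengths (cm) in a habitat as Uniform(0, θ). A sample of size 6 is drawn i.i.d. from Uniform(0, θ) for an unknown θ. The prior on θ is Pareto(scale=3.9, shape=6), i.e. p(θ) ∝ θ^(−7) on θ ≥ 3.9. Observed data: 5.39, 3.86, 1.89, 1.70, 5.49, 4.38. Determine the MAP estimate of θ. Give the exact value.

θ̂_MAP = 5.49

The Uniform(0, θ) likelihood is θ^(−n) for θ ≥ max(xᵢ), zero otherwise. Here max(xᵢ) = 5.49.
Posterior ∝ θ^(−7) · θ^(−6) = θ^(−13) on θ ≥ max(3.9, 5.49) = 5.49.
This density is strictly decreasing in θ, so the posterior mode lies at the lower boundary of the support.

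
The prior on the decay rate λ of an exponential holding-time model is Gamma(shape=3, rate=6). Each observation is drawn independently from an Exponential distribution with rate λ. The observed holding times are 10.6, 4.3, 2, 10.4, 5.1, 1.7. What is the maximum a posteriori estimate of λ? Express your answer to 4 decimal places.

λ̂_MAP = 0.1995

The Exponential(rate=λ) likelihood is ∝ λ^n e^(−λΣtᵢ). Here n = 6 and Σtᵢ = 10.6 + 4.3 + 2 + 10.4 + 5.1 + 1.7 = 34.1.
Posterior ∝ λ^2e^(−6λ) · λ^6e^(−34.1λ) = λ^8e^(−40.1λ), i.e. Gamma(9, 40.1).
Mode = (a−1)/b = 8/40.1 ≈ 0.1995.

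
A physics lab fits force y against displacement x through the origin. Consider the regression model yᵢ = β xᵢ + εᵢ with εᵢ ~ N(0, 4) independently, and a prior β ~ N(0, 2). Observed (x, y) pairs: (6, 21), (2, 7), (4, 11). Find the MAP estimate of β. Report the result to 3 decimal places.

β̂_MAP = 3.172

log p(β | y) = −Σ(yᵢ − βxᵢ)²/(2·4) − β²/(2·2) + const.
Setting the derivative to zero: Σxᵢ(yᵢ − βxᵢ)/4 − β/2 = 0, so β = Σxᵢyᵢ / (Σxᵢ² + σ²/τ²).
Σxᵢyᵢ = 6·21 + 2·7 + 4·11 = 184; Σxᵢ² = 56; σ²/τ² = 2.
β̂_MAP = 184 / (56 + 2) = 184/58 ≈ 3.172.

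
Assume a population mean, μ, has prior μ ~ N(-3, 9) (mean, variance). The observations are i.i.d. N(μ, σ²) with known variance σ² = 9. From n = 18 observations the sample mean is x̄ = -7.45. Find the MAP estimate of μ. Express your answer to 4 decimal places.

n = 18, x̄ = -7.45.
For a Normal prior and Normal likelihood with known variance, the posterior is Normal; its mode equals its mean, the precision-weighted average.
Prior precision 1/σ₀² = 1/9; data precision n/σ² = 18/9 = 2.
μ̂ = ((1/9)·(-3) + 2·(-7.45)) / (1/9 + 2) = (-457/30)/(19/9) = -1371/190 ≈ -7.2158.

μ̂_MAP = -7.2158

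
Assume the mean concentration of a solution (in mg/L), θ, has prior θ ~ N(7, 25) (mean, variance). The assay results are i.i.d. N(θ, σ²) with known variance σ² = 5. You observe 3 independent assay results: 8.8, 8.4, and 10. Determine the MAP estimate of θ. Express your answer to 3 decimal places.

θ̂_MAP = 8.938

n = 3; x̄ = (8.8 + 8.4 + 10)/3 = 27.2/3 = 136/15 ≈ 9.0667.
For a Normal prior and Normal likelihood with known variance, the posterior is Normal; its mode equals its mean, the precision-weighted average.
Prior precision 1/σ₀² = 1/25 = 0.04; data precision n/σ² = 3/5 = 0.6.
θ̂ = (0.04·7 + 0.6·(136/15)) / (0.04 + 0.6) = 5.72/0.64 = 8.9375 ≈ 8.938.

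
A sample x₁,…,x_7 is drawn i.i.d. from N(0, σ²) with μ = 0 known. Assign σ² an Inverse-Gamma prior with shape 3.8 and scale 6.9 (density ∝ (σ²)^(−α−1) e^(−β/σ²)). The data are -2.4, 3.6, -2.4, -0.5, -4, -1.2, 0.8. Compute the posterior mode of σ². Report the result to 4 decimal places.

Sum of squared deviations about the known mean: SS = (-2.4−0)² + (3.6−0)² + (-2.4−0)² + (-0.5−0)² + (-4−0)² + (-1.2−0)² + (0.8−0)² = 42.81.
The Normal likelihood contributes (σ²)^(−n/2) exp(−SS/(2σ²)), so the posterior is Inverse-Gamma(α + n/2, β + SS/2) = Inverse-Gamma(7.3, 28.305).
The mode of Inverse-Gamma(a, b) is b/(a+1) = 28.305/8.3 ≈ 3.4102.

σ̂²_MAP = 3.4102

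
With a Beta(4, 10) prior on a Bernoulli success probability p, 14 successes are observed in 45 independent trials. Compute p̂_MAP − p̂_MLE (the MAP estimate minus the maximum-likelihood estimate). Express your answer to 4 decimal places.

Posterior is Beta(18, 41); MAP = (18−1)/(59−2) = 17/57 ≈ 0.29825.
MLE ignores the prior: p̂_MLE = k/n = 14/45 ≈ 0.31111.
Difference = 17/57 − 14/45 = -11/855 ≈ -0.0129.

MAP − MLE = -0.0129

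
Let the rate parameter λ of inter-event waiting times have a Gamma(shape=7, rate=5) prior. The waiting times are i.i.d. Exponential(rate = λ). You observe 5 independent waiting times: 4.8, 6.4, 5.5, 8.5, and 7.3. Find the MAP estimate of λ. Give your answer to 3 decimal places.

The Exponential(rate=λ) likelihood is ∝ λ^n e^(−λΣtᵢ). Here n = 5 and Σtᵢ = 4.8 + 6.4 + 5.5 + 8.5 + 7.3 = 32.5.
Posterior ∝ λ^6e^(−5λ) · λ^5e^(−32.5λ) = λ^11e^(−37.5λ), i.e. Gamma(12, 37.5).
Mode = (a−1)/b = 11/37.5 ≈ 0.293.

λ̂_MAP = 0.293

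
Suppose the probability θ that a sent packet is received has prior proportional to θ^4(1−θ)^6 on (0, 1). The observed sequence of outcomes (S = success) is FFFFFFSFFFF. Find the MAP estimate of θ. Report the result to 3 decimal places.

The prior density ∝ θ^4(1−θ)^6 is the kernel of Beta(5, 7).
Data: 1 success in 11 trials (from the sequence). The binomial likelihood contributes θ(1−θ)^10, so the posterior is Beta(5+1, 7+10) = Beta(6, 17).
For Beta(a, b) with a, b > 1 the mode is (a−1)/(a+b−2) = 5/21 ≈ 0.238.

θ̂_MAP = 0.238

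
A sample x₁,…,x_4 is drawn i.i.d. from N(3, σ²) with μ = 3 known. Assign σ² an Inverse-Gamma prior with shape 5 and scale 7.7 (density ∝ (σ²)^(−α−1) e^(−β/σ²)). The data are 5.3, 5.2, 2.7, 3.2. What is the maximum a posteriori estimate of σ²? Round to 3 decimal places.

Sum of squared deviations about the known mean: SS = (5.3−3)² + (5.2−3)² + (2.7−3)² + (3.2−3)² = 10.26.
The Normal likelihood contributes (σ²)^(−n/2) exp(−SS/(2σ²)), so the posterior is Inverse-Gamma(α + n/2, β + SS/2) = Inverse-Gamma(7, 12.83).
The mode of Inverse-Gamma(a, b) is b/(a+1) = 12.83/8 ≈ 1.604.

σ̂²_MAP = 1.604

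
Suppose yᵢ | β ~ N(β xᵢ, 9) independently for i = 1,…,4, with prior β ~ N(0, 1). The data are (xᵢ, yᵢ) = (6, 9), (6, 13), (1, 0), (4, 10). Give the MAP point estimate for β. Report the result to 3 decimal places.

log p(β | y) = −Σ(yᵢ − βxᵢ)²/(2·9) − β²/(2·1) + const.
Setting the derivative to zero: Σxᵢ(yᵢ − βxᵢ)/9 − β/1 = 0, so β = Σxᵢyᵢ / (Σxᵢ² + σ²/τ²).
Σxᵢyᵢ = 6·9 + 6·13 + 1·0 + 4·10 = 172; Σxᵢ² = 89; σ²/τ² = 9.
β̂_MAP = 172 / (89 + 9) = 172/98 ≈ 1.755.

β̂_MAP = 1.755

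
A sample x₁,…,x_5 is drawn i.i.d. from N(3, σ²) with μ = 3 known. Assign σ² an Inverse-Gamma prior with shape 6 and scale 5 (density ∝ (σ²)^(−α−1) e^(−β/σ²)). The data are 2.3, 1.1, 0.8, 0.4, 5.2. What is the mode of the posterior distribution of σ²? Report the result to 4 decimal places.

Sum of squared deviations about the known mean: SS = (2.3−3)² + (1.1−3)² + (0.8−3)² + (0.4−3)² + (5.2−3)² = 20.54.
The Normal likelihood contributes (σ²)^(−n/2) exp(−SS/(2σ²)), so the posterior is Inverse-Gamma(α + n/2, β + SS/2) = Inverse-Gamma(8.5, 15.27).
The mode of Inverse-Gamma(a, b) is b/(a+1) = 15.27/9.5 ≈ 1.6074.

σ̂²_MAP = 1.6074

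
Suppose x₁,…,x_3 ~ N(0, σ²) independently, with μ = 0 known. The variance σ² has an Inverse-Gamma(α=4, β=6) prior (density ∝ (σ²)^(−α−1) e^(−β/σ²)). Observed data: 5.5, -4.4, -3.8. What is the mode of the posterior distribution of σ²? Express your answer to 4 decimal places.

σ̂²_MAP = 5.8500

Sum of squared deviations about the known mean: SS = (5.5−0)² + (-4.4−0)² + (-3.8−0)² = 64.05.
The Normal likelihood contributes (σ²)^(−n/2) exp(−SS/(2σ²)), so the posterior is Inverse-Gamma(α + n/2, β + SS/2) = Inverse-Gamma(5.5, 38.025).
The mode of Inverse-Gamma(a, b) is b/(a+1) = 38.025/6.5 ≈ 5.8500.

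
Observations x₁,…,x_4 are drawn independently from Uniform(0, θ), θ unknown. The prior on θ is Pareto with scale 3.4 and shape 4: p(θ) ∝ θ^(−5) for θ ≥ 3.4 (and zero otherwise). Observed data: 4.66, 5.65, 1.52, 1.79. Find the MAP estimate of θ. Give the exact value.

θ̂_MAP = 5.65

The Uniform(0, θ) likelihood is θ^(−n) for θ ≥ max(xᵢ), zero otherwise. Here max(xᵢ) = 5.65.
Posterior ∝ θ^(−5) · θ^(−4) = θ^(−9) on θ ≥ max(3.4, 5.65) = 5.65.
This density is strictly decreasing in θ, so the posterior mode lies at the lower boundary of the support.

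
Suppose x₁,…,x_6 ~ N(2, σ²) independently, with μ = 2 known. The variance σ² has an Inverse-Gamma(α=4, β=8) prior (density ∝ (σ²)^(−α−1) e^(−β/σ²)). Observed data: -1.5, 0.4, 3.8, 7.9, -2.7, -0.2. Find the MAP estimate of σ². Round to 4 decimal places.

Sum of squared deviations about the known mean: SS = (-1.5−2)² + (0.4−2)² + (3.8−2)² + (7.9−2)² + (-2.7−2)² + (-0.2−2)² = 79.79.
The Normal likelihood contributes (σ²)^(−n/2) exp(−SS/(2σ²)), so the posterior is Inverse-Gamma(α + n/2, β + SS/2) = Inverse-Gamma(7, 47.895).
The mode of Inverse-Gamma(a, b) is b/(a+1) = 47.895/8 ≈ 5.9869.

σ̂²_MAP = 5.9869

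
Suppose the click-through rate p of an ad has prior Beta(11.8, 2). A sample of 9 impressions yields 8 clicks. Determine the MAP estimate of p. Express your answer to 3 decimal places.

p̂_MAP = 0.904

Prior: Beta(11.8, 2).
Data: 8 successes in 9 trials. The binomial likelihood contributes p^8(1−p)^1, so the posterior is Beta(11.8+8, 2+1) = Beta(19.8, 3).
For Beta(a, b) with a, b > 1 the mode is (a−1)/(a+b−2) = 18.8/20.8 ≈ 0.904.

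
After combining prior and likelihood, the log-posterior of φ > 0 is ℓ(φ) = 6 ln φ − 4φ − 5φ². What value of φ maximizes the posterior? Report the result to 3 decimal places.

φ̂_MAP = 0.600

ℓ'(φ) = 6/φ − 4 − 10φ. Setting this to zero and multiplying by φ: 10φ² + 4φ − 6 = 0.
φ = (−4 + √(4² + 4·10·6)) / (2·10) = (−4 + √256) / 20 = (−4 + 16)/20 = 3/5.
ℓ''(φ) = −6/φ² − 10 < 0, confirming a maximum.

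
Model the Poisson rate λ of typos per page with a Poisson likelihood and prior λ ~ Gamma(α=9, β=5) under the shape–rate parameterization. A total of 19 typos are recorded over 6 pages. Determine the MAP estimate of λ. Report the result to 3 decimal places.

Σxᵢ = 19, n = 6.
Posterior ∝ λ^8e^(−5λ) · λ^19e^(−6λ) = λ^27e^(−11λ), i.e. Gamma(shape=28, rate=11).
The mode of a Gamma(a, b) with a ≥ 1 (shape–rate) is (a−1)/b = 27/11 ≈ 2.455.

λ̂_MAP = 2.455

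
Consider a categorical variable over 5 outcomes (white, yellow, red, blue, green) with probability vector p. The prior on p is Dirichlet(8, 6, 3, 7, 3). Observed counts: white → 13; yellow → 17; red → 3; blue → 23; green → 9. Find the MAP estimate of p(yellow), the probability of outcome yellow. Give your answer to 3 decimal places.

The posterior is Dirichlet(αᵢ + nᵢ) = Dirichlet(21, 23, 6, 30, 12).
For a Dirichlet(a₁,…,a_K) with all aᵢ > 1, the mode has j-th component (aⱼ − 1)/(Σaᵢ − K).
Here Σaᵢ = 92 and K = 5, so p(yellow) = (23 − 1)/(92 − 5) = 22/87 ≈ 0.253.

MAP estimate of p(yellow) = 0.253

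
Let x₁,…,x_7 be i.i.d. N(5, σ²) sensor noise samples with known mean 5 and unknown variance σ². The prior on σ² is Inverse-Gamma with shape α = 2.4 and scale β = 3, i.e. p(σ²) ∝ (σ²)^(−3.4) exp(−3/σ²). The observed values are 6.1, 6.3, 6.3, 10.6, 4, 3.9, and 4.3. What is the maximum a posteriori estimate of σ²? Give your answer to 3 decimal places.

Sum of squared deviations about the known mean: SS = (6.1−5)² + (6.3−5)² + (6.3−5)² + (10.6−5)² + (4−5)² + (3.9−5)² + (4.3−5)² = 38.65.
The Normal likelihood contributes (σ²)^(−n/2) exp(−SS/(2σ²)), so the posterior is Inverse-Gamma(α + n/2, β + SS/2) = Inverse-Gamma(5.9, 22.325).
The mode of Inverse-Gamma(a, b) is b/(a+1) = 22.325/6.9 ≈ 3.236.

σ̂²_MAP = 3.236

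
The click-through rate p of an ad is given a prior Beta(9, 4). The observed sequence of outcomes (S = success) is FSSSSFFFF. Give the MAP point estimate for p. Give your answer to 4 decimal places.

p̂_MAP = 0.6000

Prior: Beta(9, 4).
Data: 4 successes in 9 trials (from the sequence). The binomial likelihood contributes p^4(1−p)^5, so the posterior is Beta(9+4, 4+5) = Beta(13, 9).
For Beta(a, b) with a, b > 1 the mode is (a−1)/(a+b−2) = 12/20 ≈ 0.6000.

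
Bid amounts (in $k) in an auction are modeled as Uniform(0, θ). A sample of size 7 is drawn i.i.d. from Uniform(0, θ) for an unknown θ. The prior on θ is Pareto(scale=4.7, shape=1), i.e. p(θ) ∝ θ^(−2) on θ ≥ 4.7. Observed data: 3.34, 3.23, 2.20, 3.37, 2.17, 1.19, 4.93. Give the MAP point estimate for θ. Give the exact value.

The Uniform(0, θ) likelihood is θ^(−n) for θ ≥ max(xᵢ), zero otherwise. Here max(xᵢ) = 4.93.
Posterior ∝ θ^(−2) · θ^(−7) = θ^(−9) on θ ≥ max(4.7, 4.93) = 4.93.
This density is strictly decreasing in θ, so the posterior mode lies at the lower boundary of the support.

θ̂_MAP = 4.93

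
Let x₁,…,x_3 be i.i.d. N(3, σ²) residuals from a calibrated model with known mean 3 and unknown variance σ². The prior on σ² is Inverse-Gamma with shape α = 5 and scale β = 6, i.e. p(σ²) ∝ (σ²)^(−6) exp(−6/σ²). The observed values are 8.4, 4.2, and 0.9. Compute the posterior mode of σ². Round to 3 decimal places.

Sum of squared deviations about the known mean: SS = (8.4−3)² + (4.2−3)² + (0.9−3)² = 35.01.
The Normal likelihood contributes (σ²)^(−n/2) exp(−SS/(2σ²)), so the posterior is Inverse-Gamma(α + n/2, β + SS/2) = Inverse-Gamma(6.5, 23.505).
The mode of Inverse-Gamma(a, b) is b/(a+1) = 23.505/7.5 ≈ 3.134.

σ̂²_MAP = 3.134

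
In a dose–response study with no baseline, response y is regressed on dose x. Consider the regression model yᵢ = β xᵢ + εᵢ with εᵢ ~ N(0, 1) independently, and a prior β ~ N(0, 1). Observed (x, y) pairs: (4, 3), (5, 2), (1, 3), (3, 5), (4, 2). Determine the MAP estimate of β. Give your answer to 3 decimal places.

β̂_MAP = 0.706

log p(β | y) = −Σ(yᵢ − βxᵢ)²/(2·1) − β²/(2·1) + const.
Setting the derivative to zero: Σxᵢ(yᵢ − βxᵢ)/1 − β/1 = 0, so β = Σxᵢyᵢ / (Σxᵢ² + σ²/τ²).
Σxᵢyᵢ = 4·3 + 5·2 + 1·3 + 3·5 + 4·2 = 48; Σxᵢ² = 67; σ²/τ² = 1.
β̂_MAP = 48 / (67 + 1) = 48/68 ≈ 0.706.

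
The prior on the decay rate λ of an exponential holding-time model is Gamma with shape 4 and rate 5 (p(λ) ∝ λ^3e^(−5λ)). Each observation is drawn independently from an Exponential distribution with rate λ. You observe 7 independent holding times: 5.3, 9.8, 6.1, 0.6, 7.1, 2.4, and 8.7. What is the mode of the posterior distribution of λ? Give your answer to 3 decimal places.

The Exponential(rate=λ) likelihood is ∝ λ^n e^(−λΣtᵢ). Here n = 7 and Σtᵢ = 5.3 + 9.8 + 6.1 + 0.6 + 7.1 + 2.4 + 8.7 = 40.
Posterior ∝ λ^3e^(−5λ) · λ^7e^(−40λ) = λ^10e^(−45λ), i.e. Gamma(11, 45).
Mode = (a−1)/b = 10/45 ≈ 0.222.

λ̂_MAP = 0.222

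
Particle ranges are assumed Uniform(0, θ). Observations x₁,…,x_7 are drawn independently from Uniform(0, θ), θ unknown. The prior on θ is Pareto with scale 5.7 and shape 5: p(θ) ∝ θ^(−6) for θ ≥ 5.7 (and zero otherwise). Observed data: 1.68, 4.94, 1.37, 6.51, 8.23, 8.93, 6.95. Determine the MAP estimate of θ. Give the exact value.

θ̂_MAP = 8.93

The Uniform(0, θ) likelihood is θ^(−n) for θ ≥ max(xᵢ), zero otherwise. Here max(xᵢ) = 8.93.
Posterior ∝ θ^(−6) · θ^(−7) = θ^(−13) on θ ≥ max(5.7, 8.93) = 8.93.
This density is strictly decreasing in θ, so the posterior mode lies at the lower boundary of the support.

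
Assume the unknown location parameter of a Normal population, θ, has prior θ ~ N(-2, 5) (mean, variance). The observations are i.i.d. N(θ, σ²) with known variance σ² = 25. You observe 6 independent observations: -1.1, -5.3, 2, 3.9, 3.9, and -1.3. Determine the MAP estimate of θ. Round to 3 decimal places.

n = 6; x̄ = ((-1.1) + (-5.3) + 2 + 3.9 + 3.9 + (-1.3))/6 = 2.1/6 = 0.35.
For a Normal prior and Normal likelihood with known variance, the posterior is Normal; its mode equals its mean, the precision-weighted average.
Prior precision 1/σ₀² = 1/5 = 0.2; data precision n/σ² = 6/25 = 0.24.
θ̂ = (0.2·(-2) + 0.24·0.35) / (0.2 + 0.24) = (-0.316)/0.44 = -79/110 ≈ -0.718.

θ̂_MAP = -0.718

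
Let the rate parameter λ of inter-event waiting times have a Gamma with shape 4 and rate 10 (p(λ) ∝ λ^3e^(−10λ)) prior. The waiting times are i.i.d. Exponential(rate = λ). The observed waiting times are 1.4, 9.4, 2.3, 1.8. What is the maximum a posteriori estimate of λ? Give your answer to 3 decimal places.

λ̂_MAP = 0.281

The Exponential(rate=λ) likelihood is ∝ λ^n e^(−λΣtᵢ). Here n = 4 and Σtᵢ = 1.4 + 9.4 + 2.3 + 1.8 = 14.9.
Posterior ∝ λ^3e^(−10λ) · λ^4e^(−14.9λ) = λ^7e^(−24.9λ), i.e. Gamma(8, 24.9).
Mode = (a−1)/b = 7/24.9 ≈ 0.281.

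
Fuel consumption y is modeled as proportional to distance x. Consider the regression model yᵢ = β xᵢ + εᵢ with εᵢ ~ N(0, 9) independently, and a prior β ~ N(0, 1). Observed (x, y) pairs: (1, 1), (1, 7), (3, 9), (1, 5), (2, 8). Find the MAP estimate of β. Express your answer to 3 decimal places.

log p(β | y) = −Σ(yᵢ − βxᵢ)²/(2·9) − β²/(2·1) + const.
Setting the derivative to zero: Σxᵢ(yᵢ − βxᵢ)/9 − β/1 = 0, so β = Σxᵢyᵢ / (Σxᵢ² + σ²/τ²).
Σxᵢyᵢ = 1·1 + 1·7 + 3·9 + 1·5 + 2·8 = 56; Σxᵢ² = 16; σ²/τ² = 9.
β̂_MAP = 56 / (16 + 9) = 56/25 ≈ 2.240.

β̂_MAP = 2.240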